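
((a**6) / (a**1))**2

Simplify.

a**10

Inside the bracket: a**5
Raise to the power 2: a**10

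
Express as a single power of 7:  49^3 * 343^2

7^12

49^3 = 7^6; 343^2 = 7^6
Combine exponents: 7^12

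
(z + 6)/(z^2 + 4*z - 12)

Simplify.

1/(z - 2)

Factor: z^2 + 4*z - 12 = (z - 2)*(z + 6)
Cancel the common factor (z + 6).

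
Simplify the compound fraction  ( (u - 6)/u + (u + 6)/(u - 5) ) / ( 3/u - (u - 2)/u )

Numerator: (u - 6)/u + (u + 6)/(u - 5) = (2*u² - 5*u + 30)/(u² - 5*u)
Denominator: 3/u - (u - 2)/u = (-u + 5)/u
Divide: ((2*u² - 5*u + 30)/(u² - 5*u)) · (u/(-u + 5)) = (-2*u² + 5*u - 30)/(u² - 10*u + 25)

(-2*u² + 5*u - 30)/(u² - 10*u + 25)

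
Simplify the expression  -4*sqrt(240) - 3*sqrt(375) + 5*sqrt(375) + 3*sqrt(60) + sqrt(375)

4*sqrt(240) = 16*sqrt(15); 3*sqrt(375) = 15*sqrt(15); 5*sqrt(375) = 25*sqrt(15); 3*sqrt(60) = 6*sqrt(15); sqrt(375) = 5*sqrt(15)
Combine: (-16 - 15 + 25 + 6 + 5)·sqrt(15) = 5*sqrt(15)

5*sqrt(15)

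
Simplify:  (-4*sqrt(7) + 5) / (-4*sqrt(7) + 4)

(-sqrt(7) + 23)/24

Multiply numerator and denominator by 4 + 4*sqrt(7).
Denominator becomes -96; numerator becomes -92 + 4*sqrt(7).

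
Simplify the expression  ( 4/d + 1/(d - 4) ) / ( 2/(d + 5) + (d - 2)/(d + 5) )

Numerator: 4/d + 1/(d - 4) = (5*d - 16)/(d**2 - 4*d)
Denominator: 2/(d + 5) + (d - 2)/(d + 5) = d/(d + 5)
Divide: ((5*d - 16)/(d**2 - 4*d)) · ((d + 5)/d) = (5*d**2 + 9*d - 80)/(d**3 - 4*d**2)

(5*d**2 + 9*d - 80)/(d**3 - 4*d**2)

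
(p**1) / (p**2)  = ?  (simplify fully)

Quotient: (p**-1)

1/p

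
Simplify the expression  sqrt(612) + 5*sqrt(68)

sqrt(612) = 6*sqrt(17); 5*sqrt(68) = 10*sqrt(17)
Combine: (6 + 10)·sqrt(17) = 16*sqrt(17)

16*sqrt(17)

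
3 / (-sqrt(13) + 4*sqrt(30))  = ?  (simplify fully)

Multiply numerator and denominator by sqrt(13) + 4*sqrt(30).
Denominator becomes 467; numerator becomes 3*sqrt(13) + 12*sqrt(30).

(3*sqrt(13) + 12*sqrt(30))/467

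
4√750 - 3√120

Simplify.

14*√30

4√750 = 20*√30; 3√120 = 6*√30
Combine: (20 - 6)·√30 = 14*√30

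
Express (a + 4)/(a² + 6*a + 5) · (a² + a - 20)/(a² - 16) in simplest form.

Factor: a² + 6*a + 5 = (a + 5)·(a + 1);  a² + a - 20 = (a - 4)·(a + 5);  a² - 16 = (a + 4)·(a - 4)
Cancel the common factors (a + 4), (a + 5), (a - 4).

1/(a + 1)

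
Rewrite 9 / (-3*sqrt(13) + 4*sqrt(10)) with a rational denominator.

Multiply numerator and denominator by 3*sqrt(13) + 4*sqrt(10).
Denominator becomes 43; numerator becomes 27*sqrt(13) + 36*sqrt(10).

(27*sqrt(13) + 36*sqrt(10))/43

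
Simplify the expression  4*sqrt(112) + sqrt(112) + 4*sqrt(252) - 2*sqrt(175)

4*sqrt(112) = 16*sqrt(7); sqrt(112) = 4*sqrt(7); 4*sqrt(252) = 24*sqrt(7); 2*sqrt(175) = 10*sqrt(7)
Combine: (16 + 4 + 24 - 10)·sqrt(7) = 34*sqrt(7)

34*sqrt(7)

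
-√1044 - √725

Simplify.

√1044 = 6*√29; √725 = 5*√29
Combine: (-6 - 5)·√29 = -11*√29

-11*√29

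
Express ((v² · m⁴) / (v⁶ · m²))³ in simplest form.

Inside the bracket: (v^-4) · m²
Raise to the power 3: (v^-12) · m⁶

m⁶/v^12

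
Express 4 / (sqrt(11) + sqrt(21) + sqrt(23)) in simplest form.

(-8*sqrt(5313) + 36*sqrt(23) + 52*sqrt(21) + 132*sqrt(11))/843

Group as (sqrt(11) + sqrt(23)) + sqrt(21); multiply by (sqrt(11) + sqrt(23)) - sqrt(21), then rationalise the remaining surd.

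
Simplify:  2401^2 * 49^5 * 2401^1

2401^2 = 7^8; 49^5 = 7^10; 2401^1 = 7^4
Combine exponents: 7^22

7^22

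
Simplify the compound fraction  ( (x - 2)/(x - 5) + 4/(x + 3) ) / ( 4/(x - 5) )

(x^2 + 5*x - 26)/(4*x + 12)

Numerator: (x - 2)/(x - 5) + 4/(x + 3) = (x^2 + 5*x - 26)/(x^2 - 2*x - 15)
Denominator: 4/(x - 5) = 4/(x - 5)
Divide: ((x^2 + 5*x - 26)/(x^2 - 2*x - 15)) · (x/4 - 5/4) = (x^2 + 5*x - 26)/(4*x + 12)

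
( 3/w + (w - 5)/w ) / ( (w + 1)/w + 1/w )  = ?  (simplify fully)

(w - 2)/(w + 2)

Numerator: 3/w + (w - 5)/w = (w - 2)/w
Denominator: (w + 1)/w + 1/w = (w + 2)/w
Divide: ((w - 2)/w) · (w/(w + 2)) = (w - 2)/(w + 2)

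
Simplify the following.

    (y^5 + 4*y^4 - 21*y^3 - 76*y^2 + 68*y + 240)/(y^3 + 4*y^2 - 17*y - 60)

Factor: y^5 + 4*y^4 - 21*y^3 - 76*y^2 + 68*y + 240 = (y + 3)*(y - 4)*(y + 2)*(y - 2)*(y + 5);  y^3 + 4*y^2 - 17*y - 60 = (y - 4)*(y + 5)*(y + 3)
Cancel the common factors (y + 3), (y + 5), (y - 4).

y^2 - 4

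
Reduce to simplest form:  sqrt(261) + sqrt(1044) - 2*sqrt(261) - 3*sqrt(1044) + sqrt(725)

-10*sqrt(29)

sqrt(261) = 3*sqrt(29); sqrt(1044) = 6*sqrt(29); 2*sqrt(261) = 6*sqrt(29); 3*sqrt(1044) = 18*sqrt(29); sqrt(725) = 5*sqrt(29)
Combine: (3 + 6 - 6 - 18 + 5)·sqrt(29) = -10*sqrt(29)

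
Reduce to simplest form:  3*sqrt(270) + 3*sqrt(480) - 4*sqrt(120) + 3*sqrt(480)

3*sqrt(270) = 9*sqrt(30); 3*sqrt(480) = 12*sqrt(30); 4*sqrt(120) = 8*sqrt(30); 3*sqrt(480) = 12*sqrt(30)
Combine: (9 + 12 - 8 + 12)·sqrt(30) = 25*sqrt(30)

25*sqrt(30)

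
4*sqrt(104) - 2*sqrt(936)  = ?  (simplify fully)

4*sqrt(104) = 8*sqrt(26); 2*sqrt(936) = 12*sqrt(26)
Combine: (8 - 12)·sqrt(26) = -4*sqrt(26)

-4*sqrt(26)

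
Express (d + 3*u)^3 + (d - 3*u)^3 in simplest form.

2*d*(d^2 + 27*u^2)

Write as f(d,(3*u)) + f(d,-(3*u)) and expand.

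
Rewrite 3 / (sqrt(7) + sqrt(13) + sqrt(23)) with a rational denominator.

(-6*sqrt(2093) - 9*sqrt(23) + 51*sqrt(13) + 87*sqrt(7))/355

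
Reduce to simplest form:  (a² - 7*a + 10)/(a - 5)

a - 2

Factor: a² - 7*a + 10 = (a - 2)·(a - 5)
Cancel the common factor (a - 5).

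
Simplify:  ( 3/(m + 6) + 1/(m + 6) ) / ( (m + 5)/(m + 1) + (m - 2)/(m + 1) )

(4*m + 4)/(2*m² + 15*m + 18)

Numerator: 3/(m + 6) + 1/(m + 6) = 4/(m + 6)
Denominator: (m + 5)/(m + 1) + (m - 2)/(m + 1) = (2*m + 3)/(m + 1)
Divide: (4/(m + 6)) · ((m + 1)/(2*m + 3)) = (4*m + 4)/(2*m² + 15*m + 18)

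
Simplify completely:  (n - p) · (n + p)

(n+p)(n-p) = n² - p².

n² - p²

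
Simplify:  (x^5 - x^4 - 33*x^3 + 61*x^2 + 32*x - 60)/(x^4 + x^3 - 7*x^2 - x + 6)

(x^2 + x - 30)/(x + 3)

Factor: x^5 - x^4 - 33*x^3 + 61*x^2 + 32*x - 60 = (x - 2)*(x + 1)*(x + 6)*(x - 5)*(x - 1);  x^4 + x^3 - 7*x^2 - x + 6 = (x - 2)*(x + 3)*(x - 1)*(x + 1)
Cancel the common factors (x - 2), (x - 1), (x + 1).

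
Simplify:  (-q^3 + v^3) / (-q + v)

Factor as (a-b)(a^2+ab+b^2) with a=v, b=q.

q^2 + q*v + v^2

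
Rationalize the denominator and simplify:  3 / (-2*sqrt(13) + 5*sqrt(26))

(6*sqrt(13) + 15*sqrt(26))/598

Multiply numerator and denominator by 2*sqrt(13) + 5*sqrt(26).
Denominator becomes 598; numerator becomes 6*sqrt(13) + 15*sqrt(26).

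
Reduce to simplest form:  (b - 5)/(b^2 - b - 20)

1/(b + 4)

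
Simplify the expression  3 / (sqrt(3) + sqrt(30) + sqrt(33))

Group as (sqrt(3) + sqrt(30)) + sqrt(33); multiply by (sqrt(3) + sqrt(30)) - sqrt(33), then rationalise the remaining surd.

(-sqrt(330) + sqrt(30) + 10*sqrt(3))/20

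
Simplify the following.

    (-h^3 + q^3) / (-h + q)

Factor as (a-b)(a^2+ab+b^2) with a=q, b=h.

h^2 + h*q + q^2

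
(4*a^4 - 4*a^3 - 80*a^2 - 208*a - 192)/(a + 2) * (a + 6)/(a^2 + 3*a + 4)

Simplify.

Factor: 4*a^4 - 4*a^3 - 80*a^2 - 208*a - 192 = 4*(a^2 + 3*a + 4)*(a - 6)*(a + 2)
Cancel the common factors (a^2 + 3*a + 4), (a + 2).

4*a^2 - 144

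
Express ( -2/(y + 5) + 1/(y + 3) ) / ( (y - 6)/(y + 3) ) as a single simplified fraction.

Numerator: -2/(y + 5) + 1/(y + 3) = (-y - 1)/(y**2 + 8*y + 15)
Denominator: (y - 6)/(y + 3) = (y - 6)/(y + 3)
Divide: ((-y - 1)/(y**2 + 8*y + 15)) · ((y + 3)/(y - 6)) = (-y - 1)/(y**2 - y - 30)

(-y - 1)/(y**2 - y - 30)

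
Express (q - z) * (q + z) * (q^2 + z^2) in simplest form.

q^4 - z^4

(q+z)(q-z) = q^2 - z^2; continue pairing.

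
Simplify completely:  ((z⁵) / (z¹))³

Inside the bracket: z⁴
Raise to the power 3: z^12

z^12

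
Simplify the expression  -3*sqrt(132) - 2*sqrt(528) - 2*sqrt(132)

3*sqrt(132) = 6*sqrt(33); 2*sqrt(528) = 8*sqrt(33); 2*sqrt(132) = 4*sqrt(33)
Combine: (-6 - 8 - 4)·sqrt(33) = -18*sqrt(33)

-18*sqrt(33)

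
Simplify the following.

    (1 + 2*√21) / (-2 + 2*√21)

(3*√21 + 43)/40

Multiply numerator and denominator by -2*√21 - 2.
Denominator becomes -80; numerator becomes -86 - 6*√21.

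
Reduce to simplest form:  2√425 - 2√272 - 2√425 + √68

-6*√17

2√425 = 10*√17; 2√272 = 8*√17; 2√425 = 10*√17; √68 = 2*√17
Combine: (10 - 8 - 10 + 2)·√17 = -6*√17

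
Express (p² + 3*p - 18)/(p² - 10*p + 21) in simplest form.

(p + 6)/(p - 7)

Factor: p² + 3*p - 18 = (p - 3)·(p + 6);  p² - 10*p + 21 = (p - 7)·(p - 3)
Cancel the common factor (p - 3).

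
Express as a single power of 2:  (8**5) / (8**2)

8**5 = 2**15; 8**2 = 2**6
Combine exponents: 2**9

2**9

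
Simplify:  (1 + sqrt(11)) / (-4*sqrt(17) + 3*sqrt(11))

Multiply numerator and denominator by 3*sqrt(11) + 4*sqrt(17).
Denominator becomes -173; numerator becomes 3*sqrt(11) + 4*sqrt(17) + 33 + 4*sqrt(187).

(-4*sqrt(187) - 33 - 4*sqrt(17) - 3*sqrt(11))/173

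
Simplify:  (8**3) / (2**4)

2**5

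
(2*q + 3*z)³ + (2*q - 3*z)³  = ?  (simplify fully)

Only the even-power cross terms survive.

16*q³ + 108*q*z²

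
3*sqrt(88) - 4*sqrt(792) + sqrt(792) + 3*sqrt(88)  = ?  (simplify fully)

3*sqrt(88) = 6*sqrt(22); 4*sqrt(792) = 24*sqrt(22); sqrt(792) = 6*sqrt(22); 3*sqrt(88) = 6*sqrt(22)
Combine: (6 - 24 + 6 + 6)·sqrt(22) = -6*sqrt(22)

-6*sqrt(22)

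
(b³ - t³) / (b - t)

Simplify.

b² + b*t + t²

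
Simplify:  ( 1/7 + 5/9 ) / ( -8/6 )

Numerator: 1/7 + 5/9 = 44/63
Denominator: -8/6 = -4/3
Divide: (44/63) · (-3/4) = -11/21

-11/21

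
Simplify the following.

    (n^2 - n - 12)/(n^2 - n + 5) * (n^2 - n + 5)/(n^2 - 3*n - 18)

(n - 4)/(n - 6)

Factor: n^2 - n - 12 = (n - 4)*(n + 3);  n^2 - 3*n - 18 = (n - 6)*(n + 3)
Cancel the common factors (n^2 - n + 5), (n + 3).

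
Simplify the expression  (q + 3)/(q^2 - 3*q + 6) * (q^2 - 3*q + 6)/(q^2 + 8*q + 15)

Factor: q^2 + 8*q + 15 = (q + 3)*(q + 5)
Cancel the common factors (q^2 - 3*q + 6), (q + 3).

1/(q + 5)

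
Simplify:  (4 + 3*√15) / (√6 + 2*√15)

Multiply numerator and denominator by -√6 + 2*√15.
Denominator becomes 54; numerator becomes -9*√10 - 4*√6 + 8*√15 + 90.

(-9*√10 - 4*√6 + 8*√15 + 90)/54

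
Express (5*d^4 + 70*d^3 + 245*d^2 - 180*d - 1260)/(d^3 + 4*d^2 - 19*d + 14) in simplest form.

(5*d^2 + 45*d + 90)/(d - 1)

Factor: 5*d^4 + 70*d^3 + 245*d^2 - 180*d - 1260 = 5*(d + 3)*(d - 2)*(d + 6)*(d + 7);  d^3 + 4*d^2 - 19*d + 14 = (d - 2)*(d - 1)*(d + 7)
Cancel the common factors (d + 7), (d - 2).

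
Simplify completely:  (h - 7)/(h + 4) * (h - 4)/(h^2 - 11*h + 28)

1/(h + 4)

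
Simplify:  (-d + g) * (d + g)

-d^2 + g^2

Telescope via difference of squares: (g+d)(g-d) = -d^2 + g^2.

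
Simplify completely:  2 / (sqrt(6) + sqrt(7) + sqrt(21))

(-21*sqrt(2) - 4*sqrt(21) + 10*sqrt(7) + 11*sqrt(6))/26

Group as (sqrt(7) + sqrt(21)) + sqrt(6); multiply by (sqrt(7) + sqrt(21)) - sqrt(6), then rationalise the remaining surd.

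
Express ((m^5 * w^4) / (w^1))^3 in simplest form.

m^15*w^9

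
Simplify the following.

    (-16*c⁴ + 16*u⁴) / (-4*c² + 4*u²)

4*c² + 4*u²

Factor (2*u)^4 - (2*c)^4 and cancel (-4*c² + 4*u²).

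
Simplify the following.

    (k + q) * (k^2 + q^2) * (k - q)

k^4 - q^4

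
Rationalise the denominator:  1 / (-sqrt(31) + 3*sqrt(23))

(sqrt(31) + 3*sqrt(23))/176

Multiply numerator and denominator by sqrt(31) + 3*sqrt(23).
Denominator becomes 176; numerator becomes sqrt(31) + 3*sqrt(23).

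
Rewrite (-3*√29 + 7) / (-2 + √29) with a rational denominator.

Multiply numerator and denominator by -√29 - 2.
Denominator becomes -25; numerator becomes -√29 + 73.

(-73 + √29)/25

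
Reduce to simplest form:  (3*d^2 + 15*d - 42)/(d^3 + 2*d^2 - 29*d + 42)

3/(d - 3)

Factor: 3*d^2 + 15*d - 42 = 3*(d - 2)*(d + 7);  d^3 + 2*d^2 - 29*d + 42 = (d - 3)*(d + 7)*(d - 2)
Cancel the common factors (d - 2), (d + 7).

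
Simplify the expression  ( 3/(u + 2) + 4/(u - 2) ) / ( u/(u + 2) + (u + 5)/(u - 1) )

Numerator: 3/(u + 2) + 4/(u - 2) = (7*u + 2)/(u² - 4)
Denominator: u/(u + 2) + (u + 5)/(u - 1) = (2*u² + 6*u + 10)/(u² + u - 2)
Divide: ((7*u + 2)/(u² - 4)) · ((u² + u - 2)/(2*u² + 6*u + 10)) = (7*u² - 5*u - 2)/(2*u³ + 2*u² - 2*u - 20)

(7*u² - 5*u - 2)/(2*u³ + 2*u² - 2*u - 20)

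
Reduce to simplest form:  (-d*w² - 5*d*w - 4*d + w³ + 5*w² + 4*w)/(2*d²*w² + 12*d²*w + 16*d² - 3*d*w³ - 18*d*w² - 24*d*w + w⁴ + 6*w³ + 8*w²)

Factor: -d*w² - 5*d*w - 4*d + w³ + 5*w² + 4*w = (w + 4)·(-d + w)·(w + 1);  2*d²*w² + 12*d²*w + 16*d² - 3*d*w³ - 18*d*w² - 24*d*w + w⁴ + 6*w³ + 8*w² = (-2*d + w)·(w + 2)·(-d + w)·(w + 4)
Cancel the common factors (-d + w), (w + 4).

(w + 1)/(-2*d*w - 4*d + w² + 2*w)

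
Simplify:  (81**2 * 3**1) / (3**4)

3**5

81**2 = 3**8; 3**1 = 3**1; 3**4 = 3**4
Combine exponents: 3**5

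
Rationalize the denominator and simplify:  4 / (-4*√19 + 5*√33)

(16*√19 + 20*√33)/521

Multiply numerator and denominator by 4*√19 + 5*√33.
Denominator becomes 521; numerator becomes 16*√19 + 20*√33.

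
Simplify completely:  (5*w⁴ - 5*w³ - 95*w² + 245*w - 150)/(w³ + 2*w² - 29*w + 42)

Factor: 5*w⁴ - 5*w³ - 95*w² + 245*w - 150 = 5·(w - 2)·(w - 1)·(w - 3)·(w + 5);  w³ + 2*w² - 29*w + 42 = (w - 2)·(w - 3)·(w + 7)
Cancel the common factors (w - 2), (w - 3).

(5*w² + 20*w - 25)/(w + 7)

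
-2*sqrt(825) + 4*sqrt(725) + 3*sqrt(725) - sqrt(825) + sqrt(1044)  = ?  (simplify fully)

-15*sqrt(33) + 41*sqrt(29)

2*sqrt(825) = 10*sqrt(33); 4*sqrt(725) = 20*sqrt(29); 3*sqrt(725) = 15*sqrt(29); sqrt(825) = 5*sqrt(33); sqrt(1044) = 6*sqrt(29)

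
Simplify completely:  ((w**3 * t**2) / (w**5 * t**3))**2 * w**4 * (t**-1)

Inside the bracket: (w**-2) * (t**-1)
Raise to the power 2: (w**-4) * (t**-2)
Multiply by w**4 * (t**-1): add exponents.

t**(-3)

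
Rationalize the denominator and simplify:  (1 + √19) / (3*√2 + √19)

-3*√38 - 3*√2 + √19 + 19

Multiply numerator and denominator by -3*√2 + √19.
Denominator becomes 1; numerator becomes -3*√38 - 3*√2 + √19 + 19.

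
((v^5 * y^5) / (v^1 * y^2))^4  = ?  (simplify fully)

Inside the bracket: v^4 * y^3
Raise to the power 4: v^16 * y^12

v^16*y^12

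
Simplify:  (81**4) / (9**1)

3**14

81**4 = 3**16; 9**1 = 3**2
Combine exponents: 3**14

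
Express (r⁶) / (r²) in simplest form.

r⁴

Quotient: r⁴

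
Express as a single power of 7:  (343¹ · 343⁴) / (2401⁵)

7^(-5)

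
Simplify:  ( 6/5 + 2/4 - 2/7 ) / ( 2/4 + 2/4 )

99/70

Numerator: 6/5 + 2/4 - 2/7 = 99/70
Denominator: 2/4 + 2/4 = 1
Divide: (99/70) · (1) = 99/70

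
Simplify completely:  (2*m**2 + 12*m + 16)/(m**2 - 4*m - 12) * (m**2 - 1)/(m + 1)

(2*m**2 + 6*m - 8)/(m - 6)

Factor: 2*m**2 + 12*m + 16 = 2*(m + 2)*(m + 4);  m**2 - 4*m - 12 = (m - 6)*(m + 2);  m**2 - 1 = (m - 1)*(m + 1)
Cancel the common factors (m + 2), (m + 1).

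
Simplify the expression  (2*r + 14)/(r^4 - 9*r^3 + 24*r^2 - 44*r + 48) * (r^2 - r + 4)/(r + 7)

Factor: 2*r + 14 = 2*(r + 7);  r^4 - 9*r^3 + 24*r^2 - 44*r + 48 = (r^2 - r + 4)*(r - 2)*(r - 6)
Cancel the common factors (r^2 - r + 4), (r + 7).

2/(r^2 - 8*r + 12)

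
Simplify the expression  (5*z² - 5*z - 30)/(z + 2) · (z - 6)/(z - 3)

5*z - 30

Factor: 5*z² - 5*z - 30 = 5·(z + 2)·(z - 3)
Cancel the common factors (z + 2), (z - 3).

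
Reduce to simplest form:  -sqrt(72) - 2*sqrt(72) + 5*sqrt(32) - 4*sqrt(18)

-10*sqrt(2)

sqrt(72) = 6*sqrt(2); 2*sqrt(72) = 12*sqrt(2); 5*sqrt(32) = 20*sqrt(2); 4*sqrt(18) = 12*sqrt(2)
Combine: (-6 - 12 + 20 - 12)·sqrt(2) = -10*sqrt(2)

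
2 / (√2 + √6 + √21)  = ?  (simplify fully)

(-34*√6 - 50*√2 + 24*√7 + 26*√21)/121

Group as (√2 + √21) + √6; multiply by (√2 + √21) - √6, then rationalise the remaining surd.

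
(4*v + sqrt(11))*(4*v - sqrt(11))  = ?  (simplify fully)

Difference of squares with P = 4*v, Q = sqrt(11).

16*v**2 - 11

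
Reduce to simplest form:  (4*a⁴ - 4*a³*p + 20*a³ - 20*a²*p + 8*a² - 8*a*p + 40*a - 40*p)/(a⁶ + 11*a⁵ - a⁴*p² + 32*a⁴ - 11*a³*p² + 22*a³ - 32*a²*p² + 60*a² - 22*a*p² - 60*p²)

4/(a² + a*p + 6*a + 6*p)

Factor: 4*a⁴ - 4*a³*p + 20*a³ - 20*a²*p + 8*a² - 8*a*p + 40*a - 40*p = 4·(a - p)·(a + 5)·(a² + 2);  a⁶ + 11*a⁵ - a⁴*p² + 32*a⁴ - 11*a³*p² + 22*a³ - 32*a²*p² + 60*a² - 22*a*p² - 60*p² = (a + 6)·(a + 5)·(a² + 2)·(a + p)·(a - p)
Cancel the common factors (a² + 2), (a + 5), (a - p).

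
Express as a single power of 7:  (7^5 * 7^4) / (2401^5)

7^(-11)

7^5 = 7^5; 7^4 = 7^4; 2401^5 = 7^20
Combine exponents: 7^(-11)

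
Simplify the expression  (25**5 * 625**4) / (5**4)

5**22

25**5 = 5**10; 625**4 = 5**16; 5**4 = 5**4
Combine exponents: 5**22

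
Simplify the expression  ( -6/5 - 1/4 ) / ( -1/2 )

29/10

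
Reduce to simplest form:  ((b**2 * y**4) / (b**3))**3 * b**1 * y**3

Inside the bracket: (b**-1) * y**4
Raise to the power 3: (b**-3) * y**12
Multiply by b**1 * y**3: add exponents.

y**15/b**2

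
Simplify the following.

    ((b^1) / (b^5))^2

b^(-8)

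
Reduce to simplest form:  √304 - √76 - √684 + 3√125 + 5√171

√304 = 4*√19; √76 = 2*√19; √684 = 6*√19; 3√125 = 15*√5; 5√171 = 15*√19

15*√5 + 11*√19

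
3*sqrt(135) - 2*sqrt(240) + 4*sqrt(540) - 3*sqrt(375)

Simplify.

10*sqrt(15)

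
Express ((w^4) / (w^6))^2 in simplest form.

w^(-4)

Inside the bracket: (w^-2)
Raise to the power 2: (w^-4)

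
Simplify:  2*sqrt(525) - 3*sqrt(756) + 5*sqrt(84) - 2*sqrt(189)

-4*sqrt(21)

2*sqrt(525) = 10*sqrt(21); 3*sqrt(756) = 18*sqrt(21); 5*sqrt(84) = 10*sqrt(21); 2*sqrt(189) = 6*sqrt(21)
Combine: (10 - 18 + 10 - 6)·sqrt(21) = -4*sqrt(21)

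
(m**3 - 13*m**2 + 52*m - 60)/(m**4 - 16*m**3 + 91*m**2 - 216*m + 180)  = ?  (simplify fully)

Factor: m**3 - 13*m**2 + 52*m - 60 = (m - 6)*(m - 5)*(m - 2);  m**4 - 16*m**3 + 91*m**2 - 216*m + 180 = (m - 6)*(m - 5)*(m - 3)*(m - 2)
Cancel the common factors (m - 5), (m - 6), (m - 2).

1/(m - 3)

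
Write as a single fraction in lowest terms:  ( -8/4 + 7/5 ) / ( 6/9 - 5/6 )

Numerator: -8/4 + 7/5 = -3/5
Denominator: 6/9 - 5/6 = -1/6
Divide: (-3/5) · (-6) = 18/5

18/5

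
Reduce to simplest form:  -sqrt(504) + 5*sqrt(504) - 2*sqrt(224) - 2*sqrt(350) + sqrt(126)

9*sqrt(14)

sqrt(504) = 6*sqrt(14); 5*sqrt(504) = 30*sqrt(14); 2*sqrt(224) = 8*sqrt(14); 2*sqrt(350) = 10*sqrt(14); sqrt(126) = 3*sqrt(14)
Combine: (-6 + 30 - 8 - 10 + 3)·sqrt(14) = 9*sqrt(14)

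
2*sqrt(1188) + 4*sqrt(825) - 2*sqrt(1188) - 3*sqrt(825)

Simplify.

5*sqrt(33)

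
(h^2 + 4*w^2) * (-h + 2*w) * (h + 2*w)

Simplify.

((2*w)+h)((2*w)-h) = -h^2 + 4*w^2; continue pairing.

-h^4 + 16*w^4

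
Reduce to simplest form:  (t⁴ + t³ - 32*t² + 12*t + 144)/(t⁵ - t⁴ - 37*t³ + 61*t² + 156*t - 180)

(t - 4)/(t² - 6*t + 5)

Factor: t⁴ + t³ - 32*t² + 12*t + 144 = (t + 2)·(t - 3)·(t - 4)·(t + 6);  t⁵ - t⁴ - 37*t³ + 61*t² + 156*t - 180 = (t + 6)·(t - 1)·(t + 2)·(t - 5)·(t - 3)
Cancel the common factors (t - 3), (t + 6), (t + 2).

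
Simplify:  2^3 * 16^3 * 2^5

2^3 = 2^3; 16^3 = 2^12; 2^5 = 2^5
Combine exponents: 2^20

2^20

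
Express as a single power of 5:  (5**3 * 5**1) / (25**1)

5**3 = 5**3; 5**1 = 5**1; 25**1 = 5**2
Combine exponents: 5**2

5**2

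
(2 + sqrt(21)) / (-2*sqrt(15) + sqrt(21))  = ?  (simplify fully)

(-6*sqrt(35) - 21 - 4*sqrt(15) - 2*sqrt(21))/39

Multiply numerator and denominator by sqrt(21) + 2*sqrt(15).
Denominator becomes -39; numerator becomes 2*sqrt(21) + 4*sqrt(15) + 21 + 6*sqrt(35).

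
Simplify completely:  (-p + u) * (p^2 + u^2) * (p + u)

-p^4 + u^4

Telescope via difference of squares: (u+p)(u-p) = -p^2 + u^2, then repeat with the next factor.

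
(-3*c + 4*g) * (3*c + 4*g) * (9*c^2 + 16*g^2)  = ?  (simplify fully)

Telescope via difference of squares: ((4*g)+(3*c))((4*g)-(3*c)) = -9*c^2 + 16*g^2, then repeat with the next factor.

-81*c^4 + 256*g^4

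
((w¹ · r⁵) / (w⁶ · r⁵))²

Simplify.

Inside the bracket: (w^-5)
Raise to the power 2: (w^-10)

w^(-10)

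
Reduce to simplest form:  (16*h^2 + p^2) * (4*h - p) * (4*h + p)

((4*h)+p)((4*h)-p) = 16*h^2 - p^2; continue pairing.

256*h^4 - p^4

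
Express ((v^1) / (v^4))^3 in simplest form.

v^(-9)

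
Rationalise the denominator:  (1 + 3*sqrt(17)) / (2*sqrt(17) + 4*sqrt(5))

Multiply numerator and denominator by -4*sqrt(5) + 2*sqrt(17).
Denominator becomes -12; numerator becomes -12*sqrt(85) - 4*sqrt(5) + 2*sqrt(17) + 102.

(-51 - sqrt(17) + 2*sqrt(5) + 6*sqrt(85))/6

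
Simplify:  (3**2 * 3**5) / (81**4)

3**2 = 3**2; 3**5 = 3**5; 81**4 = 3**16
Combine exponents: 3**(-9)

3**(-9)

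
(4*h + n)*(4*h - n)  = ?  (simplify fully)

(4*h)**2 - (n)**2 = 16*h**2 - n**2.

16*h**2 - n**2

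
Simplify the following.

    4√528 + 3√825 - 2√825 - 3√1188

4√528 = 16*√33; 3√825 = 15*√33; 2√825 = 10*√33; 3√1188 = 18*√33
Combine: (16 + 15 - 10 - 18)·√33 = 3*√33

3*√33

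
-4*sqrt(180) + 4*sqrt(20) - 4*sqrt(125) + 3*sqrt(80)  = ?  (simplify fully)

4*sqrt(180) = 24*sqrt(5); 4*sqrt(20) = 8*sqrt(5); 4*sqrt(125) = 20*sqrt(5); 3*sqrt(80) = 12*sqrt(5)
Combine: (-24 + 8 - 20 + 12)·sqrt(5) = -24*sqrt(5)

-24*sqrt(5)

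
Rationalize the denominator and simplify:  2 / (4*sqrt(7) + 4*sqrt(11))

Multiply numerator and denominator by -4*sqrt(7) + 4*sqrt(11).
Denominator becomes 64; numerator becomes -8*sqrt(7) + 8*sqrt(11).

(-sqrt(7) + sqrt(11))/8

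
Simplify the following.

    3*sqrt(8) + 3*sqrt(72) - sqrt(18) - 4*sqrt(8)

13*sqrt(2)

3*sqrt(8) = 6*sqrt(2); 3*sqrt(72) = 18*sqrt(2); sqrt(18) = 3*sqrt(2); 4*sqrt(8) = 8*sqrt(2)
Combine: (6 + 18 - 3 - 8)·sqrt(2) = 13*sqrt(2)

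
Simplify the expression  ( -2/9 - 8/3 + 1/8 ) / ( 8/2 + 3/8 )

-199/315

Numerator: -2/9 - 8/3 + 1/8 = -199/72
Denominator: 8/2 + 3/8 = 35/8
Divide: (-199/72) · (8/35) = -199/315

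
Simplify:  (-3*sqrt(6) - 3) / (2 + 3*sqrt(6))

(-48 - 3*sqrt(6))/50

Multiply numerator and denominator by -3*sqrt(6) + 2.
Denominator becomes -50; numerator becomes 3*sqrt(6) + 48.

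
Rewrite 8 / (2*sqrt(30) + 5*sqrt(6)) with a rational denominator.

(-8*sqrt(30) + 20*sqrt(6))/15

Multiply numerator and denominator by -5*sqrt(6) + 2*sqrt(30).
Denominator becomes -30; numerator becomes -40*sqrt(6) + 16*sqrt(30).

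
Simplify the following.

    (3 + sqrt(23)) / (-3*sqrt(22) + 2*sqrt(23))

Multiply numerator and denominator by 2*sqrt(23) + 3*sqrt(22).
Denominator becomes -106; numerator becomes 6*sqrt(23) + 9*sqrt(22) + 46 + 3*sqrt(506).

(-3*sqrt(506) - 46 - 9*sqrt(22) - 6*sqrt(23))/106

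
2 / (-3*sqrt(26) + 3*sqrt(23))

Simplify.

(-2*sqrt(26) - 2*sqrt(23))/9

Multiply numerator and denominator by 3*sqrt(23) + 3*sqrt(26).
Denominator becomes -27; numerator becomes 6*sqrt(23) + 6*sqrt(26).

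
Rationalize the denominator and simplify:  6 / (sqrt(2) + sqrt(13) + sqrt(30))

(-114*sqrt(13) - 246*sqrt(2) + 24*sqrt(195) + 90*sqrt(30))/121

Group as (sqrt(2) + sqrt(13)) + sqrt(30); multiply by (sqrt(2) + sqrt(13)) - sqrt(30), then rationalise the remaining surd.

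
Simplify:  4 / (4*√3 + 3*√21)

(-16*√3 + 12*√21)/141

Multiply numerator and denominator by -3*√21 + 4*√3.
Denominator becomes -141; numerator becomes -12*√21 + 16*√3.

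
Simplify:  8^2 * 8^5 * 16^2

2^29

8^2 = 2^6; 8^5 = 2^15; 16^2 = 2^8
Combine exponents: 2^29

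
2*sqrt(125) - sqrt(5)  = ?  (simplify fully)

2*sqrt(125) = 10*sqrt(5); sqrt(5) = sqrt(5)
Combine: (10 - 1)·sqrt(5) = 9*sqrt(5)

9*sqrt(5)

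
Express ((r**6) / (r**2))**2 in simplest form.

Inside the bracket: r**4
Raise to the power 2: r**8

r**8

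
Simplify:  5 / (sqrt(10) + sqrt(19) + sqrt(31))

(-5*sqrt(5890) - 5*sqrt(31) + 55*sqrt(19) + 100*sqrt(10))/378

Group as (sqrt(10) + sqrt(19)) + sqrt(31); multiply by (sqrt(10) + sqrt(19)) - sqrt(31), then rationalise the remaining surd.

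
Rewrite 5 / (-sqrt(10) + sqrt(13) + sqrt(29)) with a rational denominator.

(-80*sqrt(10) - 15*sqrt(29) + 65*sqrt(13) + 5*sqrt(3770))/242

Group as (sqrt(13) + sqrt(29)) - sqrt(10); multiply by (sqrt(13) + sqrt(29)) + sqrt(10), then rationalise the remaining surd.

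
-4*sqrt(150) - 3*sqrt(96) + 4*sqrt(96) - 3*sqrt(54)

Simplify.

4*sqrt(150) = 20*sqrt(6); 3*sqrt(96) = 12*sqrt(6); 4*sqrt(96) = 16*sqrt(6); 3*sqrt(54) = 9*sqrt(6)
Combine: (-20 - 12 + 16 - 9)·sqrt(6) = -25*sqrt(6)

-25*sqrt(6)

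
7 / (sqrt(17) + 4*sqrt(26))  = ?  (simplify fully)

Multiply numerator and denominator by -sqrt(17) + 4*sqrt(26).
Denominator becomes 399; numerator becomes -7*sqrt(17) + 28*sqrt(26).

(-sqrt(17) + 4*sqrt(26))/57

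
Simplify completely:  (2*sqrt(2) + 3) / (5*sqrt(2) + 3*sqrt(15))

(-15*sqrt(2) - 20 + 6*sqrt(30) + 9*sqrt(15))/85

Multiply numerator and denominator by -3*sqrt(15) + 5*sqrt(2).
Denominator becomes -85; numerator becomes -9*sqrt(15) - 6*sqrt(30) + 20 + 15*sqrt(2).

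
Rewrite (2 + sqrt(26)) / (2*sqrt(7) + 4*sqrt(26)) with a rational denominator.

Multiply numerator and denominator by -2*sqrt(7) + 4*sqrt(26).
Denominator becomes 388; numerator becomes -2*sqrt(182) - 4*sqrt(7) + 8*sqrt(26) + 104.

(-sqrt(182) - 2*sqrt(7) + 4*sqrt(26) + 52)/194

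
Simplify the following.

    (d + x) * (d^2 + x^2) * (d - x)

Pair the conjugate factors: (d+x)(d-x) = d^2 - x^2, then repeat with the next factor.

d^4 - x^4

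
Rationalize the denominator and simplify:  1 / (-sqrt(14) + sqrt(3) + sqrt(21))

(-5*sqrt(14) - 2*sqrt(21) + 16*sqrt(3) + 21*sqrt(2))/76

Group as (sqrt(3) + sqrt(21)) - sqrt(14); multiply by (sqrt(3) + sqrt(21)) + sqrt(14), then rationalise the remaining surd.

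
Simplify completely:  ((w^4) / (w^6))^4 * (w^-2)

w^(-10)

Inside the bracket: (w^-2)
Raise to the power 4: (w^-8)
Multiply by (w^-2): add exponents.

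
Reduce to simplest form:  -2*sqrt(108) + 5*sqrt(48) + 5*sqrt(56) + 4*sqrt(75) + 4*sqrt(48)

10*sqrt(14) + 44*sqrt(3)

2*sqrt(108) = 12*sqrt(3); 5*sqrt(48) = 20*sqrt(3); 5*sqrt(56) = 10*sqrt(14); 4*sqrt(75) = 20*sqrt(3); 4*sqrt(48) = 16*sqrt(3)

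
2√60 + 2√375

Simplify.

2√60 = 4*√15; 2√375 = 10*√15
Combine: (4 + 10)·√15 = 14*√15

14*√15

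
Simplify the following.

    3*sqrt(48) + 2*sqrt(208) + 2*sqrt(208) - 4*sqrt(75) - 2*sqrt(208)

-8*sqrt(3) + 8*sqrt(13)

3*sqrt(48) = 12*sqrt(3); 2*sqrt(208) = 8*sqrt(13); 2*sqrt(208) = 8*sqrt(13); 4*sqrt(75) = 20*sqrt(3); 2*sqrt(208) = 8*sqrt(13)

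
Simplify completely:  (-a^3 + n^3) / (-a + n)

Factor as (a-b)(a^2+ab+b^2) with a=n, b=a.

a^2 + a*n + n^2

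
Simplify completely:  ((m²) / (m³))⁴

m^(-4)

Inside the bracket: (m^-1)
Raise to the power 4: (m^-4)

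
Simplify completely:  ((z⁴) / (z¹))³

Inside the bracket: z³
Raise to the power 3: z⁹

z⁹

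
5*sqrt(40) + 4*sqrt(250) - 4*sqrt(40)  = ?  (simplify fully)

22*sqrt(10)

5*sqrt(40) = 10*sqrt(10); 4*sqrt(250) = 20*sqrt(10); 4*sqrt(40) = 8*sqrt(10)
Combine: (10 + 20 - 8)·sqrt(10) = 22*sqrt(10)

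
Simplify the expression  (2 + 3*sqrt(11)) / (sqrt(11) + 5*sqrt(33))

(-33 - 2*sqrt(11) + 10*sqrt(33) + 165*sqrt(3))/814

Multiply numerator and denominator by -5*sqrt(33) + sqrt(11).
Denominator becomes -814; numerator becomes -165*sqrt(3) - 10*sqrt(33) + 2*sqrt(11) + 33.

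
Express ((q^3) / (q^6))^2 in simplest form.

Inside the bracket: (q^-3)
Raise to the power 2: (q^-6)

q^(-6)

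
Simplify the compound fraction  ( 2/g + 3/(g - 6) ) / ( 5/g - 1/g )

Numerator: 2/g + 3/(g - 6) = (5*g - 12)/(g**2 - 6*g)
Denominator: 5/g - 1/g = 4/g
Divide: ((5*g - 12)/(g**2 - 6*g)) · (g/4) = (5*g - 12)/(4*g - 24)

(5*g - 12)/(4*g - 24)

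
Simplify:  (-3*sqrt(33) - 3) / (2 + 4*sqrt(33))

(-195 - 3*sqrt(33))/262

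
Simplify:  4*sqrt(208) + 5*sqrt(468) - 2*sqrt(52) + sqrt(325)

4*sqrt(208) = 16*sqrt(13); 5*sqrt(468) = 30*sqrt(13); 2*sqrt(52) = 4*sqrt(13); sqrt(325) = 5*sqrt(13)
Combine: (16 + 30 - 4 + 5)·sqrt(13) = 47*sqrt(13)

47*sqrt(13)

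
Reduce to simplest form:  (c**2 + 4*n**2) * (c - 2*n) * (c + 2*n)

c**4 - 16*n**4

Telescope via difference of squares: (c+(2*n))(c-(2*n)) = c**2 - 4*n**2, then repeat with the next factor.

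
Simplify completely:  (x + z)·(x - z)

x² - z²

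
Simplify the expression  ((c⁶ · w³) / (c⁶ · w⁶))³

Inside the bracket: (w^-3)
Raise to the power 3: (w^-9)

w^(-9)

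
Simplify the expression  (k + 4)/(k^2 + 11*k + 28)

Factor: k^2 + 11*k + 28 = (k + 4)*(k + 7)
Cancel the common factor (k + 4).

1/(k + 7)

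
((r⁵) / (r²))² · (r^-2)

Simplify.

Inside the bracket: r³
Raise to the power 2: r⁶
Multiply by (r^-2): add exponents.

r⁴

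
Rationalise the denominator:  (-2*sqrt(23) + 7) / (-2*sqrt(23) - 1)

(-16*sqrt(23) + 99)/91

Multiply numerator and denominator by -1 + 2*sqrt(23).
Denominator becomes -91; numerator becomes -99 + 16*sqrt(23).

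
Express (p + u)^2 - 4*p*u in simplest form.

Expand the square and combine the 4*p*u term.

(p - u)^2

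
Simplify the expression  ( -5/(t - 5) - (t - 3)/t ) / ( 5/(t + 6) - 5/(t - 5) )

Numerator: -5/(t - 5) - (t - 3)/t = (-t^2 + 3*t - 15)/(t^2 - 5*t)
Denominator: 5/(t + 6) - 5/(t - 5) = -55/(t^2 + t - 30)
Divide: ((-t^2 + 3*t - 15)/(t^2 - 5*t)) · (-t^2/55 - t/55 + 6/11) = (t^3 + 3*t^2 - 3*t + 90)/(55*t)

(t^3 + 3*t^2 - 3*t + 90)/(55*t)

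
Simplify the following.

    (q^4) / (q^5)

1/q

Quotient: (q^-1)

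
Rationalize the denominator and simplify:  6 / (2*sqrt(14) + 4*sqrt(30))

(-3*sqrt(14) + 6*sqrt(30))/106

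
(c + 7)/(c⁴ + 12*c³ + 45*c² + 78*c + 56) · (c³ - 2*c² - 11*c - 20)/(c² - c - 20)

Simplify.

1/(c² + 6*c + 8)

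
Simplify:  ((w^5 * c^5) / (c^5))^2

w^10

Inside the bracket: w^5
Raise to the power 2: w^10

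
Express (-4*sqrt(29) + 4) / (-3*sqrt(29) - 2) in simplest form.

(-20*sqrt(29) + 356)/257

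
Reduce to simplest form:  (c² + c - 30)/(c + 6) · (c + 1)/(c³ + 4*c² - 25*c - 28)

Factor: c² + c - 30 = (c - 5)·(c + 6);  c³ + 4*c² - 25*c - 28 = (c - 4)·(c + 1)·(c + 7)
Cancel the common factors (c + 1), (c + 6).

(c - 5)/(c² + 3*c - 28)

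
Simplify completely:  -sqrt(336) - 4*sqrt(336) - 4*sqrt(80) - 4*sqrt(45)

-20*sqrt(21) - 28*sqrt(5)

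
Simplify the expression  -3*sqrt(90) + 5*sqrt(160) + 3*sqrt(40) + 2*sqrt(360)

3*sqrt(90) = 9*sqrt(10); 5*sqrt(160) = 20*sqrt(10); 3*sqrt(40) = 6*sqrt(10); 2*sqrt(360) = 12*sqrt(10)
Combine: (-9 + 20 + 6 + 12)·sqrt(10) = 29*sqrt(10)

29*sqrt(10)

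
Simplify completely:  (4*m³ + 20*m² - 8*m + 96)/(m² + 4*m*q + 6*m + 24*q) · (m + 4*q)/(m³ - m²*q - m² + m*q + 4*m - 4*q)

Factor: 4*m³ + 20*m² - 8*m + 96 = 4·(m + 6)·(m² - m + 4);  m² + 4*m*q + 6*m + 24*q = (m + 4*q)·(m + 6);  m³ - m²*q - m² + m*q + 4*m - 4*q = (m - q)·(m² - m + 4)
Cancel the common factors (m² - m + 4), (m + 4*q), (m + 6).

-4/(-m + q)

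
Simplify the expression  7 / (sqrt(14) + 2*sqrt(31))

(-7*sqrt(14) + 14*sqrt(31))/110

Multiply numerator and denominator by -2*sqrt(31) + sqrt(14).
Denominator becomes -110; numerator becomes -14*sqrt(31) + 7*sqrt(14).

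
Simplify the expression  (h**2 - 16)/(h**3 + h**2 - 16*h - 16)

Factor: h**2 - 16 = (h - 4)*(h + 4);  h**3 + h**2 - 16*h - 16 = (h + 1)*(h + 4)*(h - 4)
Cancel the common factors (h - 4), (h + 4).

1/(h + 1)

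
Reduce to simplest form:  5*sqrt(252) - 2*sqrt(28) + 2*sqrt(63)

32*sqrt(7)

5*sqrt(252) = 30*sqrt(7); 2*sqrt(28) = 4*sqrt(7); 2*sqrt(63) = 6*sqrt(7)
Combine: (30 - 4 + 6)·sqrt(7) = 32*sqrt(7)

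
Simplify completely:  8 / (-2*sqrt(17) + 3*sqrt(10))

(8*sqrt(17) + 12*sqrt(10))/11

Multiply numerator and denominator by 2*sqrt(17) + 3*sqrt(10).
Denominator becomes 22; numerator becomes 16*sqrt(17) + 24*sqrt(10).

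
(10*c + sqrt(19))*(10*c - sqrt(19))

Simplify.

Product of conjugates: (P+Q)(P-Q) = P^2 - Q^2.

100*c^2 - 19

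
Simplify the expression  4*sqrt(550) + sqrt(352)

24*sqrt(22)

4*sqrt(550) = 20*sqrt(22); sqrt(352) = 4*sqrt(22)
Combine: (20 + 4)·sqrt(22) = 24*sqrt(22)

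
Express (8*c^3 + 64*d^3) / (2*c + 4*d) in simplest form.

Apply the sum-of-cubes factorisation and cancel (2*c + 4*d).

4*c^2 - 8*c*d + 16*d^2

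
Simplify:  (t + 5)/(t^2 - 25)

Factor: t^2 - 25 = (t - 5)*(t + 5)
Cancel the common factor (t + 5).

1/(t - 5)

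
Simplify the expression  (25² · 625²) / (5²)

5^10

25² = 5^4; 625² = 5^8; 5² = 5^2
Combine exponents: 5^10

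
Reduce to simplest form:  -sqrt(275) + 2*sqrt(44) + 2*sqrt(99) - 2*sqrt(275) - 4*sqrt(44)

-13*sqrt(11)

sqrt(275) = 5*sqrt(11); 2*sqrt(44) = 4*sqrt(11); 2*sqrt(99) = 6*sqrt(11); 2*sqrt(275) = 10*sqrt(11); 4*sqrt(44) = 8*sqrt(11)
Combine: (-5 + 4 + 6 - 10 - 8)·sqrt(11) = -13*sqrt(11)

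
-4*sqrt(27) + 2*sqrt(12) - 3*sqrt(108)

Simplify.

4*sqrt(27) = 12*sqrt(3); 2*sqrt(12) = 4*sqrt(3); 3*sqrt(108) = 18*sqrt(3)
Combine: (-12 + 4 - 18)·sqrt(3) = -26*sqrt(3)

-26*sqrt(3)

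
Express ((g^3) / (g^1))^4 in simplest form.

g^8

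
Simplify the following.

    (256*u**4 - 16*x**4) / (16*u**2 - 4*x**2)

16*u**2 + 4*x**2

Factor (4*u)**4 - (2*x)**4 and cancel (16*u**2 - 4*x**2).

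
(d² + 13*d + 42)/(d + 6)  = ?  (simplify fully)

d + 7

Factor: d² + 13*d + 42 = (d + 7)·(d + 6)
Cancel the common factor (d + 6).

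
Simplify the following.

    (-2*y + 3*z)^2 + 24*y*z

(2*y + 3*z)^2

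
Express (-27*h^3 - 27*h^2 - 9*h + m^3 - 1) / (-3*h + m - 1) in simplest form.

Apply the difference-of-cubes factorisation and cancel (-3*h + m - 1).

9*h^2 + 3*h*m + 6*h + m^2 + m + 1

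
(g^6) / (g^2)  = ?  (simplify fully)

Quotient: g^4

g^4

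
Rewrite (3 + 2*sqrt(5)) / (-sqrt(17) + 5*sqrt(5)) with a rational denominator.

(3*sqrt(17) + 2*sqrt(85) + 15*sqrt(5) + 50)/108

Multiply numerator and denominator by sqrt(17) + 5*sqrt(5).
Denominator becomes 108; numerator becomes 3*sqrt(17) + 2*sqrt(85) + 15*sqrt(5) + 50.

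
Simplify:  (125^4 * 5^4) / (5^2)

125^4 = 5^12; 5^4 = 5^4; 5^2 = 5^2
Combine exponents: 5^14

5^14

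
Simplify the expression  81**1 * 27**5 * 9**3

3**25

81**1 = 3**4; 27**5 = 3**15; 9**3 = 3**6
Combine exponents: 3**25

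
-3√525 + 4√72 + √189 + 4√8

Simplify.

3√525 = 15*√21; 4√72 = 24*√2; √189 = 3*√21; 4√8 = 8*√2

-12*√21 + 32*√2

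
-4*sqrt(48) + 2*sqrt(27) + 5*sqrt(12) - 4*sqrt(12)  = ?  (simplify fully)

4*sqrt(48) = 16*sqrt(3); 2*sqrt(27) = 6*sqrt(3); 5*sqrt(12) = 10*sqrt(3); 4*sqrt(12) = 8*sqrt(3)
Combine: (-16 + 6 + 10 - 8)·sqrt(3) = -8*sqrt(3)

-8*sqrt(3)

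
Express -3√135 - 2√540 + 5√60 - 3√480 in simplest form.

-12*√30 - 11*√15

3√135 = 9*√15; 2√540 = 12*√15; 5√60 = 10*√15; 3√480 = 12*√30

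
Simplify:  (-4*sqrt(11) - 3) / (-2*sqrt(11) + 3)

Multiply numerator and denominator by 3 + 2*sqrt(11).
Denominator becomes -35; numerator becomes -97 - 18*sqrt(11).

(18*sqrt(11) + 97)/35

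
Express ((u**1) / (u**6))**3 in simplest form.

Inside the bracket: (u**-5)
Raise to the power 3: (u**-15)

u**(-15)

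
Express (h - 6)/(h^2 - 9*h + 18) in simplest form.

Factor: h^2 - 9*h + 18 = (h - 3)*(h - 6)
Cancel the common factor (h - 6).

1/(h - 3)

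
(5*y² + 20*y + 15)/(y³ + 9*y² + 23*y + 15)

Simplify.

Factor: 5*y² + 20*y + 15 = 5·(y + 1)·(y + 3);  y³ + 9*y² + 23*y + 15 = (y + 3)·(y + 1)·(y + 5)
Cancel the common factors (y + 3), (y + 1).

5/(y + 5)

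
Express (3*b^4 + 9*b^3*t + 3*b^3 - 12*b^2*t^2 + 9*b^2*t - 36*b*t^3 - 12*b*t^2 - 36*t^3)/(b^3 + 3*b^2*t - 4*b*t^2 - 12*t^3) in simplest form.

Factor: 3*b^4 + 9*b^3*t + 3*b^3 - 12*b^2*t^2 + 9*b^2*t - 36*b*t^3 - 12*b*t^2 - 36*t^3 = 3*(b + 2*t)*(b + 3*t)*(b + 1)*(b - 2*t);  b^3 + 3*b^2*t - 4*b*t^2 - 12*t^3 = (b + 2*t)*(b - 2*t)*(b + 3*t)
Cancel the common factors (b + 3*t), (b + 2*t), (b - 2*t).

3*b + 3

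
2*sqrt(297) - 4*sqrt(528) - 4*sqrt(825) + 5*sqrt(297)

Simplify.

-15*sqrt(33)

2*sqrt(297) = 6*sqrt(33); 4*sqrt(528) = 16*sqrt(33); 4*sqrt(825) = 20*sqrt(33); 5*sqrt(297) = 15*sqrt(33)
Combine: (6 - 16 - 20 + 15)·sqrt(33) = -15*sqrt(33)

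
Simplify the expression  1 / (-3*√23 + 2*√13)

Multiply numerator and denominator by 2*√13 + 3*√23.
Denominator becomes -155; numerator becomes 2*√13 + 3*√23.

(-3*√23 - 2*√13)/155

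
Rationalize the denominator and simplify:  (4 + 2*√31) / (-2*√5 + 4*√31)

(2*√5 + √155 + 4*√31 + 62)/119

Multiply numerator and denominator by 2*√5 + 4*√31.
Denominator becomes 476; numerator becomes 8*√5 + 4*√155 + 16*√31 + 248.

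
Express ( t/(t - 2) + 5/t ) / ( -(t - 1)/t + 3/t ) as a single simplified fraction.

Numerator: t/(t - 2) + 5/t = (t² + 5*t - 10)/(t² - 2*t)
Denominator: -(t - 1)/t + 3/t = (-t + 4)/t
Divide: ((t² + 5*t - 10)/(t² - 2*t)) · (t/(-t + 4)) = (-t² - 5*t + 10)/(t² - 6*t + 8)

(-t² - 5*t + 10)/(t² - 6*t + 8)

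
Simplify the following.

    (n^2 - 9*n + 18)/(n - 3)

n - 6

Factor: n^2 - 9*n + 18 = (n - 3)*(n - 6)
Cancel the common factor (n - 3).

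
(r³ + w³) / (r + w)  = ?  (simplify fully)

Apply the sum-of-cubes factorisation and cancel (r + w).

r² - r*w + w²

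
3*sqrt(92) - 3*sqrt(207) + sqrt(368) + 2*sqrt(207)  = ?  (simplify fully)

7*sqrt(23)

3*sqrt(92) = 6*sqrt(23); 3*sqrt(207) = 9*sqrt(23); sqrt(368) = 4*sqrt(23); 2*sqrt(207) = 6*sqrt(23)
Combine: (6 - 9 + 4 + 6)·sqrt(23) = 7*sqrt(23)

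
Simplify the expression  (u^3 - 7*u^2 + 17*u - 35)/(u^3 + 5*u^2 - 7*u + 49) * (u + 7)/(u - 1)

(u - 5)/(u - 1)

Factor: u^3 - 7*u^2 + 17*u - 35 = (u^2 - 2*u + 7)*(u - 5);  u^3 + 5*u^2 - 7*u + 49 = (u^2 - 2*u + 7)*(u + 7)
Cancel the common factors (u^2 - 2*u + 7), (u + 7).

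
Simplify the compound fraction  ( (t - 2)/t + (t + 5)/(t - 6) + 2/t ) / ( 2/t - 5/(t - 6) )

(-2*t² + t)/(3*t + 12)

Numerator: (t - 2)/t + (t + 5)/(t - 6) + 2/t = (2*t - 1)/(t - 6)
Denominator: 2/t - 5/(t - 6) = (-3*t - 12)/(t² - 6*t)
Divide: ((2*t - 1)/(t - 6)) · ((t² - 6*t)/(-3*t - 12)) = (-2*t² + t)/(3*t + 12)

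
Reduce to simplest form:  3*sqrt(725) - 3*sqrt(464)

3*sqrt(29)

3*sqrt(725) = 15*sqrt(29); 3*sqrt(464) = 12*sqrt(29)
Combine: (15 - 12)·sqrt(29) = 3*sqrt(29)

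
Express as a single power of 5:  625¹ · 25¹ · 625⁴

625¹ = 5^4; 25¹ = 5^2; 625⁴ = 5^16
Combine exponents: 5^22

5^22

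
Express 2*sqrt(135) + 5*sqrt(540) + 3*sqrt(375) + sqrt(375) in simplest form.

56*sqrt(15)

2*sqrt(135) = 6*sqrt(15); 5*sqrt(540) = 30*sqrt(15); 3*sqrt(375) = 15*sqrt(15); sqrt(375) = 5*sqrt(15)
Combine: (6 + 30 + 15 + 5)·sqrt(15) = 56*sqrt(15)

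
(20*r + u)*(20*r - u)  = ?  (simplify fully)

400*r^2 - u^2

Difference of squares with P = 20*r, Q = u.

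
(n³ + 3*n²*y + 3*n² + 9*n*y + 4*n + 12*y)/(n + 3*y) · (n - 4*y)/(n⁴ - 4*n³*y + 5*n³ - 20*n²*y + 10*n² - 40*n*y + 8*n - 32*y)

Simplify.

Factor: n³ + 3*n²*y + 3*n² + 9*n*y + 4*n + 12*y = (n² + 3*n + 4)·(n + 3*y);  n⁴ - 4*n³*y + 5*n³ - 20*n²*y + 10*n² - 40*n*y + 8*n - 32*y = (n + 2)·(n - 4*y)·(n² + 3*n + 4)
Cancel the common factors (n² + 3*n + 4), (n + 3*y), (n - 4*y).

1/(n + 2)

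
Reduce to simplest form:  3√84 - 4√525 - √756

-20*√21

3√84 = 6*√21; 4√525 = 20*√21; √756 = 6*√21
Combine: (6 - 20 - 6)·√21 = -20*√21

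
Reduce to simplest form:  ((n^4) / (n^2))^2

Inside the bracket: n^2
Raise to the power 2: n^4

n^4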